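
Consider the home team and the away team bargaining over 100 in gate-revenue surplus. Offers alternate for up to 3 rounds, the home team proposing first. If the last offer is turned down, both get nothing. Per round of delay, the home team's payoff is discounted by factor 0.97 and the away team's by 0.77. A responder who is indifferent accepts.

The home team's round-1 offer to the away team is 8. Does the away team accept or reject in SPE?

Accept

Round 3 (the home team proposes): the away team will accept anything ≥ 0, so the home team offers 0 and keeps 100.
Round 2 (the away team proposes): the home team can get 100 next round, worth 0.97 × 100 = 97 now. The away team offers 97 and keeps 100 − 97 = 3.
So by rejecting in round 1, the away team gets 3 next round, worth 0.77 × 3 = 2.31 now.
Offer 8 ≥ 2.31, so the away team accepts.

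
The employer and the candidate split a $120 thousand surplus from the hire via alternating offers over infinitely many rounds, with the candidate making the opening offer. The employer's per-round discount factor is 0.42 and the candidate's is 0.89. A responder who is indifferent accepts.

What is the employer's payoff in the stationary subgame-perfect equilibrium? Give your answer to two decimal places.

8.85

In a stationary SPE each proposer offers the other exactly their discounted continuation value.
If the candidate keeps x when proposing and the employer keeps y when proposing, then x = 120 − 0.42y and y = 120 − 0.89x.
Solving: x = 120(1 − 0.42) / (1 − 0.89·0.42) = 69.6 / 0.6262 ≈ 111.1466.
The employer gets 120 − 111.1466 ≈ 8.8534.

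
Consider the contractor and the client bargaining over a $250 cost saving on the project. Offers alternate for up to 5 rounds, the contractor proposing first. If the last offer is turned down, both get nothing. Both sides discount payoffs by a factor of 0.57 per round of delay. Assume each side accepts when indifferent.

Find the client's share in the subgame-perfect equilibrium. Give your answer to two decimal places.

Work backward from the last round.
Round 5 (the contractor proposes): the client will accept anything ≥ 0, so the contractor offers 0 and keeps 250.
Round 4 (the client proposes): the contractor can get 250 next round, worth 0.57 × 250 = 142.5 now, so the client offers 142.5, keeping 107.5.
Round 3 (the contractor proposes): the client can get 107.5 next round, worth 0.57 × 107.5 = 61.275 now; the contractor offers that and keeps 188.725.
Round 2 (the client proposes): the contractor can get 188.725 next round, worth 0.57 × 188.725 = 107.57325 now. The client offers 107.57325 and keeps 250 − 107.57325 = 142.42675.
Round 1 (the contractor proposes): the client can get 142.42675 next round, worth 0.57 × 142.42675 = 81.1832475 now. The contractor offers 81.1832475 and keeps 250 − 81.1832475 = 168.8167525.

81.18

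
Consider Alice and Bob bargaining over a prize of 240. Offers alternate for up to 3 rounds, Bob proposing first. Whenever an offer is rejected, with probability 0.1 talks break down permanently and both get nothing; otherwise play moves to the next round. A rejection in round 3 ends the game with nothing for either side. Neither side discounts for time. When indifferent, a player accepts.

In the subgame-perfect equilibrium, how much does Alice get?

By backward induction:
Round 3 (Bob proposes): rejection yields 0 for Alice; Bob offers 0 and keeps 240.
Round 2 (Alice proposes): rejecting gives Bob an expected 0.9 × 240 = 216. Alice offers 216 and keeps 240 − 216 = 24.
Round 1 (Bob proposes): rejecting gives Alice an expected 0.9 × 24 = 21.6; Bob offers that and keeps 218.4.

21.6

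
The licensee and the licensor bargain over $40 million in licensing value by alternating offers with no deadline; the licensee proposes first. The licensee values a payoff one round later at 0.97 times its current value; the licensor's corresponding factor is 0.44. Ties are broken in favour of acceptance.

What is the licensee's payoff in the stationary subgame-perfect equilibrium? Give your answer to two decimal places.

39.08

When the licensee proposes, the licensor accepts any offer worth at least 0.44 times what the licensor would get by proposing next round; and vice versa.
This gives x = 40 − 0.44y and y = 40 − 0.97x, where x and y are each side's share when it proposes.
Hence (1 − 0.44·0.97)x = 40(1 − 0.44), i.e. 0.5732·x = 22.4.
x ≈ 39.0789; the licensor's share is 40 − x ≈ 0.9211.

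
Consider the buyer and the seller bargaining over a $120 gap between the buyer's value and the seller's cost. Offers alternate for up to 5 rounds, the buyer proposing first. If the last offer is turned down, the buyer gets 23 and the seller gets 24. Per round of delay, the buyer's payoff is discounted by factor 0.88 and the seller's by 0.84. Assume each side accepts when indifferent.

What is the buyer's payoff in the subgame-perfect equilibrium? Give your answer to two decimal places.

Round 5 (the buyer proposes): the seller gets 24 if talks fail, so the buyer offers 24 and keeps 96.
Round 4 (the seller proposes): the buyer can get 96 next round, worth 0.88 × 96 = 84.48 now. The seller offers 84.48 and keeps 120 − 84.48 = 35.52.
Round 3 (the buyer proposes): the seller can get 35.52 next round, worth 0.84 × 35.52 = 29.8368 now, so the buyer offers 29.8368, keeping 90.1632.
Round 2 (the seller proposes): the buyer can get 90.1632 next round, worth 0.88 × 90.1632 = 79.343616 now, so the seller offers 79.343616, keeping 40.656384.
Round 1 (the buyer proposes): the seller can get 40.656384 next round, worth 0.84 × 40.656384 = 34.15136256 now; the buyer offers that and keeps 85.84863744.

85.85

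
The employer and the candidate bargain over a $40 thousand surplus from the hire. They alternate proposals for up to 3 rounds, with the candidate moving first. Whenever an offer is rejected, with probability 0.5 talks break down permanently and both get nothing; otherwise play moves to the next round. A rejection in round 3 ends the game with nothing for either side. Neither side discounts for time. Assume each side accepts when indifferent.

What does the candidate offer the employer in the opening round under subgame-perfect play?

10

Round 3 (the candidate proposes): the employer will accept anything ≥ 0, so the candidate offers 0 and keeps 40.
Round 2 (the employer proposes): rejecting gives the candidate an expected 0.5 × 40 = 20; the employer offers that and keeps 20.
Round 1 (the candidate proposes): rejecting gives the employer an expected 0.5 × 20 = 10, so the candidate offers 10, keeping 30.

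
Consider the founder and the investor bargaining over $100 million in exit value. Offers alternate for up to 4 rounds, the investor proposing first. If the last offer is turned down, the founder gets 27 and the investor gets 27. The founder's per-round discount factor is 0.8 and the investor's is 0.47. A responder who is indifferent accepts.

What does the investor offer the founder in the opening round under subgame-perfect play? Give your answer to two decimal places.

64.36

Work backward from the last round.
Round 4 (the founder proposes): the investor gets 27 if talks fail, so the founder offers 27 and keeps 73.
Round 3 (the investor proposes): the founder can get 73 next round, worth 0.8 × 73 = 58.4 now; the investor offers that and keeps 41.6.
Round 2 (the founder proposes): the investor can get 41.6 next round, worth 0.47 × 41.6 = 19.552 now. The founder offers 19.552 and keeps 100 − 19.552 = 80.448.
Round 1 (the investor proposes): the founder can get 80.448 next round, worth 0.8 × 80.448 = 64.3584 now, so the investor offers 64.3584, keeping 35.6416.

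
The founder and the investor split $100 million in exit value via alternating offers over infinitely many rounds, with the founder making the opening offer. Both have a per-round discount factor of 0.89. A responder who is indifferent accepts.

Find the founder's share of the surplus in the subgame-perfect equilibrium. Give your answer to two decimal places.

52.91

In a stationary SPE each proposer offers the other exactly their discounted continuation value.
If the founder keeps x when proposing and the investor keeps y when proposing, then x = 100 − 0.89y and y = 100 − 0.89x.
Solving: x = 100(1 − 0.89) / (1 − 0.89·0.89) = 11 / 0.2079 ≈ 52.9101.
The investor gets 100 − 52.9101 ≈ 47.0899.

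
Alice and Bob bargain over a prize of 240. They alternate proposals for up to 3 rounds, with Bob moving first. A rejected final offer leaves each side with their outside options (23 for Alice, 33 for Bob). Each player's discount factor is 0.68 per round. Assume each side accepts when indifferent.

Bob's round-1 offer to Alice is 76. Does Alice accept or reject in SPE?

Accept

Round 3 (Bob proposes): Alice gets 23 if talks fail, so Bob offers 23 and keeps 217.
Round 2 (Alice proposes): Bob can get 217 next round, worth 0.68 × 217 = 147.56 now, so Alice offers 147.56, keeping 92.44.
So by rejecting in round 1, Alice gets 92.44 next round, worth 0.68 × 92.44 = 62.8592 now.
Offer 76 ≥ 62.8592, so Alice accepts.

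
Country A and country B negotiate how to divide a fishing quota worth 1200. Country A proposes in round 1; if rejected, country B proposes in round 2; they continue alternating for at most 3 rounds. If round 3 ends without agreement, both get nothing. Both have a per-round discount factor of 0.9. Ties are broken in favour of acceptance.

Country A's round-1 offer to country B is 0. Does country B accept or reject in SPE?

Reject

Round 3 (country A proposes): rejection yields 0 for country B; country A offers 0 and keeps 1200.
Round 2 (country B proposes): country A can get 1200 next round, worth 0.9 × 1200 = 1080 now. Country B offers 1080 and keeps 1200 − 1080 = 120.
So by rejecting in round 1, country B gets 120 next round, worth 0.9 × 120 = 108 now.
Offer 0 < 108, so country B rejects.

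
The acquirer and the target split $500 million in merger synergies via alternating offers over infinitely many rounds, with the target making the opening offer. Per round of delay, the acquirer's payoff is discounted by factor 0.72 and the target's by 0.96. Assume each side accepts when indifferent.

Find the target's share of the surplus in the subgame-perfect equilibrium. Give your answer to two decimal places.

453.37

In a stationary SPE each proposer offers the other exactly their discounted continuation value.
If the target keeps x when proposing and the acquirer keeps y when proposing, then x = 500 − 0.72y and y = 500 − 0.96x.
Solving: x = 500(1 − 0.72) / (1 − 0.96·0.72) = 140 / 0.3088 ≈ 453.3679.
The acquirer gets 500 − 453.3679 ≈ 46.6321.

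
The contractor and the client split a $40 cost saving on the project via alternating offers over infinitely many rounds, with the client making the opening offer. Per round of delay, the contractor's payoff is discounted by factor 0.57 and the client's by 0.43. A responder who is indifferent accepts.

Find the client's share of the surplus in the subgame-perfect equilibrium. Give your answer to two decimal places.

22.78

In a stationary SPE each proposer offers the other exactly their discounted continuation value.
If the client keeps x when proposing and the contractor keeps y when proposing, then x = 40 − 0.57y and y = 40 − 0.43x.
Solving: x = 40(1 − 0.57) / (1 − 0.43·0.57) = 17.2 / 0.7549 ≈ 22.7845.
The contractor gets 40 − 22.7845 ≈ 17.2155.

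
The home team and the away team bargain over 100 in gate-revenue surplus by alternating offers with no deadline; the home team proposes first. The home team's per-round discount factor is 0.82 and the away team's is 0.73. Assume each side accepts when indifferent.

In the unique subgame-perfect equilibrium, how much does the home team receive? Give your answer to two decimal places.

Let x be the home team's share when the home team proposes and y be the away team's share when the away team proposes.
The away team accepts iff offered ≥ 0.73·y, so x = 100 − 0.73y. Symmetrically y = 100 − 0.82x.
Substituting: x = 100 − 0.73(100 − 0.82x), giving x(1 − 0.82·0.73) = 100(1 − 0.73).
So x = 100 × 0.27 / 0.4014 ≈ 67.2646, and the away team receives 100 − x ≈ 32.7354.

67.26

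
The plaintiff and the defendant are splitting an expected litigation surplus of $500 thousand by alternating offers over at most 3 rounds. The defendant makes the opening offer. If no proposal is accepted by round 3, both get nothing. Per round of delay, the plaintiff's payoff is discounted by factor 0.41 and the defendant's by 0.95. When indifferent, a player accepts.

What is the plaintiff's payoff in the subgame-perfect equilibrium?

10.25

Round 3 (the defendant proposes): rejection yields 0 for the plaintiff; the defendant offers 0 and keeps 500.
Round 2 (the plaintiff proposes): the defendant can get 500 next round, worth 0.95 × 500 = 475 now, so the plaintiff offers 475, keeping 25.
Round 1 (the defendant proposes): the plaintiff can get 25 next round, worth 0.41 × 25 = 10.25 now. The defendant offers 10.25 and keeps 500 − 10.25 = 489.75.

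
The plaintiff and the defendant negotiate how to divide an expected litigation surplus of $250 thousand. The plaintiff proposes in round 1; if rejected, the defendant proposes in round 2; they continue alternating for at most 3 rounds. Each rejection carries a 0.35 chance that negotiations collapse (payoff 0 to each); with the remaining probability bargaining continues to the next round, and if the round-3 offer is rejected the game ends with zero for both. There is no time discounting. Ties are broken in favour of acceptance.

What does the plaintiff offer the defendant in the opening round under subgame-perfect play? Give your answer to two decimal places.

By backward induction:
Round 3 (the plaintiff proposes): the defendant will accept anything ≥ 0, so the plaintiff offers 0 and keeps 250.
Round 2 (the defendant proposes): rejecting gives the plaintiff an expected 0.65 × 250 = 162.5. The defendant offers 162.5 and keeps 250 − 162.5 = 87.5.
Round 1 (the plaintiff proposes): rejecting gives the defendant an expected 0.65 × 87.5 = 56.875; the plaintiff offers that and keeps 193.125.

56.88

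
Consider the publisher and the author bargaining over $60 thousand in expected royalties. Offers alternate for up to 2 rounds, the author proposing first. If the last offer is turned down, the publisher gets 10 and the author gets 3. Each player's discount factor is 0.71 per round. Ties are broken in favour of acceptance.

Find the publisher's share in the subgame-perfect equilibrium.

Solve by backward induction from round 2.
Round 2 (the publisher proposes): the author gets 3 if talks fail, so the publisher offers 3 and keeps 57.
Round 1 (the author proposes): the publisher can get 57 next round, worth 0.71 × 57 = 40.47 now; the author offers that and keeps 19.53.

40.47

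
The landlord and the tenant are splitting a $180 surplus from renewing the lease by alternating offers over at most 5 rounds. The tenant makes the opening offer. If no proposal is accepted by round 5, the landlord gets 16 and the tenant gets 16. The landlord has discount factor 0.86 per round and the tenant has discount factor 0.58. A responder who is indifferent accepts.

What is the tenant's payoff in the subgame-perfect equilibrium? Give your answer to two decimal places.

78.57

Round 5 (the tenant proposes): the landlord gets 16 if talks fail, so the tenant offers 16 and keeps 164.
Round 4 (the landlord proposes): the tenant can get 164 next round, worth 0.58 × 164 = 95.12 now; the landlord offers that and keeps 84.88.
Round 3 (the tenant proposes): the landlord can get 84.88 next round, worth 0.86 × 84.88 = 72.9968 now. The tenant offers 72.9968 and keeps 180 − 72.9968 = 107.0032.
Round 2 (the landlord proposes): the tenant can get 107.0032 next round, worth 0.58 × 107.0032 = 62.061856 now, so the landlord offers 62.061856, keeping 117.938144.
Round 1 (the tenant proposes): the landlord can get 117.938144 next round, worth 0.86 × 117.938144 = 101.42680384 now, so the tenant offers 101.42680384, keeping 78.57319616.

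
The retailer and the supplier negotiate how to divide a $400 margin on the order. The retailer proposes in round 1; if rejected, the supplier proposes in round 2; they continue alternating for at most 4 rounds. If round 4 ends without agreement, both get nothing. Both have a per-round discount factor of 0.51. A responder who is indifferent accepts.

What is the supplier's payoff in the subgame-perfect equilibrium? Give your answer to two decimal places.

Round 4 (the supplier proposes): rejection yields 0 for the retailer; the supplier offers 0 and keeps 400.
Round 3 (the retailer proposes): the supplier can get 400 next round, worth 0.51 × 400 = 204 now; the retailer offers that and keeps 196.
Round 2 (the supplier proposes): the retailer can get 196 next round, worth 0.51 × 196 = 99.96 now; the supplier offers that and keeps 300.04.
Round 1 (the retailer proposes): the supplier can get 300.04 next round, worth 0.51 × 300.04 = 153.0204 now. The retailer offers 153.0204 and keeps 400 − 153.0204 = 246.9796.

153.02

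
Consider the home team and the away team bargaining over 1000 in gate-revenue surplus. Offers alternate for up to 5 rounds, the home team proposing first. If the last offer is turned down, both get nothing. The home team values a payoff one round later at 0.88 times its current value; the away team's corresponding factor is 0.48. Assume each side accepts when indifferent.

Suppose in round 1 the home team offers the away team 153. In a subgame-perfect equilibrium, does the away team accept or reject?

Accept

Work out the away team's continuation value if the offer is rejected.
Round 5 (the home team proposes): rejection yields 0 for the away team; the home team offers 0 and keeps 1000.
Round 4 (the away team proposes): the home team can get 1000 next round, worth 0.88 × 1000 = 880 now; the away team offers that and keeps 120.
Round 3 (the home team proposes): the away team can get 120 next round, worth 0.48 × 120 = 57.6 now; the home team offers that and keeps 942.4.
Round 2 (the away team proposes): the home team can get 942.4 next round, worth 0.88 × 942.4 = 829.312 now, so the away team offers 829.312, keeping 170.688.
So by rejecting in round 1, the away team gets 170.688 next round, worth 0.48 × 170.688 = 81.93024 now.
Offer 153 ≥ 81.93024, so the away team accepts.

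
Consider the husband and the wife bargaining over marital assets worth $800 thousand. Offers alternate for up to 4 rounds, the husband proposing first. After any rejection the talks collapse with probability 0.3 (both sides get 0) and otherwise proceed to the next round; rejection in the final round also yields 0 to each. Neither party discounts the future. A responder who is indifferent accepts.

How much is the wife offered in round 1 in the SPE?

Round 4 (the wife proposes): rejection yields 0 for the husband; the wife offers 0 and keeps 800.
Round 3 (the husband proposes): rejecting gives the wife an expected 0.7 × 800 = 560, so the husband offers 560, keeping 240.
Round 2 (the wife proposes): rejecting gives the husband an expected 0.7 × 240 = 168, so the wife offers 168, keeping 632.
Round 1 (the husband proposes): rejecting gives the wife an expected 0.7 × 632 = 442.4, so the husband offers 442.4, keeping 357.6.

442.4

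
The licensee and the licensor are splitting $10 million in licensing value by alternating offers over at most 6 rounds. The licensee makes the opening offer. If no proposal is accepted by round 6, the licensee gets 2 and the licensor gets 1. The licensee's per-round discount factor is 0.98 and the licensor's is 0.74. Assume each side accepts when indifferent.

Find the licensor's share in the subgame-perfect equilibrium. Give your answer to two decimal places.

Round 6 (the licensor proposes): the licensee gets 2 if talks fail, so the licensor offers 2 and keeps 8.
Round 5 (the licensee proposes): the licensor can get 8 next round, worth 0.74 × 8 = 5.92 now; the licensee offers that and keeps 4.08.
Round 4 (the licensor proposes): the licensee can get 4.08 next round, worth 0.98 × 4.08 = 3.9984 now; the licensor offers that and keeps 6.0016.
Round 3 (the licensee proposes): the licensor can get 6.0016 next round, worth 0.74 × 6.0016 = 4.441184 now. The licensee offers 4.441184 and keeps 10 − 4.441184 = 5.558816.
Round 2 (the licensor proposes): the licensee can get 5.558816 next round, worth 0.98 × 5.558816 = 5.44763968 now, so the licensor offers 5.44763968, keeping 4.55236032.
Round 1 (the licensee proposes): the licensor can get 4.55236032 next round, worth 0.74 × 4.55236032 = 3.3687466368 now. The licensee offers 3.3687466368 and keeps 10 − 3.3687466368 = 6.6312533632.

3.37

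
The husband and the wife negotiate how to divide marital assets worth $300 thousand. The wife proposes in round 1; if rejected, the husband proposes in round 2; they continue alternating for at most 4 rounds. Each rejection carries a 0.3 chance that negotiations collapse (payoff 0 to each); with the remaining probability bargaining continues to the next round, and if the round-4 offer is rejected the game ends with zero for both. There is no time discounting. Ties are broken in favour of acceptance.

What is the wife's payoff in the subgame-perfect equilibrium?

Round 4 (the husband proposes): the wife will accept anything ≥ 0, so the husband offers 0 and keeps 300.
Round 3 (the wife proposes): rejecting gives the husband an expected 0.7 × 300 = 210; the wife offers that and keeps 90.
Round 2 (the husband proposes): rejecting gives the wife an expected 0.7 × 90 = 63. The husband offers 63 and keeps 300 − 63 = 237.
Round 1 (the wife proposes): rejecting gives the husband an expected 0.7 × 237 = 165.9. The wife offers 165.9 and keeps 300 − 165.9 = 134.1.

134.1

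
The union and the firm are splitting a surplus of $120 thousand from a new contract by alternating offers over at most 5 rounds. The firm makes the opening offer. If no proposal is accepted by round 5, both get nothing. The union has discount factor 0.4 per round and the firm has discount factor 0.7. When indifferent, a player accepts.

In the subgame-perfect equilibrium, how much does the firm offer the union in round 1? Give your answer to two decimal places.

18.43

Solve by backward induction from round 5.
Round 5 (the firm proposes): rejection yields 0 for the union; the firm offers 0 and keeps 120.
Round 4 (the union proposes): the firm can get 120 next round, worth 0.7 × 120 = 84 now; the union offers that and keeps 36.
Round 3 (the firm proposes): the union can get 36 next round, worth 0.4 × 36 = 14.4 now. The firm offers 14.4 and keeps 120 − 14.4 = 105.6.
Round 2 (the union proposes): the firm can get 105.6 next round, worth 0.7 × 105.6 = 73.92 now. The union offers 73.92 and keeps 120 − 73.92 = 46.08.
Round 1 (the firm proposes): the union can get 46.08 next round, worth 0.4 × 46.08 = 18.432 now. The firm offers 18.432 and keeps 120 − 18.432 = 101.568.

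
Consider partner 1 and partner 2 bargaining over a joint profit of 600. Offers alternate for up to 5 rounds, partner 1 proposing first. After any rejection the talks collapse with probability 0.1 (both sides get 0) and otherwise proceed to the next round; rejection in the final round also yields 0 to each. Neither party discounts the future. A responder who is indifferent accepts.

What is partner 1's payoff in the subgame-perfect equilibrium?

502.26

By backward induction:
Round 5 (partner 1 proposes): rejection yields 0 for partner 2; partner 1 offers 0 and keeps 600.
Round 4 (partner 2 proposes): rejecting gives partner 1 an expected 0.9 × 600 = 540, so partner 2 offers 540, keeping 60.
Round 3 (partner 1 proposes): rejecting gives partner 2 an expected 0.9 × 60 = 54, so partner 1 offers 54, keeping 546.
Round 2 (partner 2 proposes): rejecting gives partner 1 an expected 0.9 × 546 = 491.4. Partner 2 offers 491.4 and keeps 600 − 491.4 = 108.6.
Round 1 (partner 1 proposes): rejecting gives partner 2 an expected 0.9 × 108.6 = 97.74, so partner 1 offers 97.74, keeping 502.26.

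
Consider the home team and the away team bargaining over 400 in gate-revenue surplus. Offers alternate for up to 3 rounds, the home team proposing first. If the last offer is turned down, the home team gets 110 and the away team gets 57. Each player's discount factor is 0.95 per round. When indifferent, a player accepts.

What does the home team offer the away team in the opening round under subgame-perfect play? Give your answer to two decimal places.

Round 3 (the home team proposes): the away team gets 57 if talks fail, so the home team offers 57 and keeps 343.
Round 2 (the away team proposes): the home team can get 343 next round, worth 0.95 × 343 = 325.85 now. The away team offers 325.85 and keeps 400 − 325.85 = 74.15.
Round 1 (the home team proposes): the away team can get 74.15 next round, worth 0.95 × 74.15 = 70.4425 now, so the home team offers 70.4425, keeping 329.5575.

70.44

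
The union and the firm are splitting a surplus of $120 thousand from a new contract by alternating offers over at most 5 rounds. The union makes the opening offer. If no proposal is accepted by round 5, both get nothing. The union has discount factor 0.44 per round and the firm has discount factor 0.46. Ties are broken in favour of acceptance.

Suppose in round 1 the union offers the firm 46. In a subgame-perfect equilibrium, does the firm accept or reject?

Round 5 (the union proposes): rejection yields 0 for the firm; the union offers 0 and keeps 120.
Round 4 (the firm proposes): the union can get 120 next round, worth 0.44 × 120 = 52.8 now; the firm offers that and keeps 67.2.
Round 3 (the union proposes): the firm can get 67.2 next round, worth 0.46 × 67.2 = 30.912 now, so the union offers 30.912, keeping 89.088.
Round 2 (the firm proposes): the union can get 89.088 next round, worth 0.44 × 89.088 = 39.19872 now. The firm offers 39.19872 and keeps 120 − 39.19872 = 80.80128.
So by rejecting in round 1, the firm gets 80.80128 next round, worth 0.46 × 80.80128 = 37.1685888 now.
Offer 46 ≥ 37.1685888, so the firm accepts.

Accept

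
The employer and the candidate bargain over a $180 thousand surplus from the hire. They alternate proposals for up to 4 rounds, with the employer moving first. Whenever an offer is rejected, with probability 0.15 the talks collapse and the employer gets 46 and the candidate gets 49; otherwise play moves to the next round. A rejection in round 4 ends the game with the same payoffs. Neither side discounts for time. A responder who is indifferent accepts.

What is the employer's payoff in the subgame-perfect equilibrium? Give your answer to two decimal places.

Round 4 (the candidate proposes): the employer gets 46 if talks fail, so the candidate offers 46 and keeps 134.
Round 3 (the employer proposes): rejecting gives the candidate an expected 0.85 × 134 + 0.15 × 49 = 121.25. The employer offers 121.25 and keeps 180 − 121.25 = 58.75.
Round 2 (the candidate proposes): rejecting gives the employer an expected 0.85 × 58.75 + 0.15 × 46 = 56.8375. The candidate offers 56.8375 and keeps 180 − 56.8375 = 123.1625.
Round 1 (the employer proposes): rejecting gives the candidate an expected 0.85 × 123.1625 + 0.15 × 49 = 112.038125, so the employer offers 112.038125, keeping 67.961875.

67.96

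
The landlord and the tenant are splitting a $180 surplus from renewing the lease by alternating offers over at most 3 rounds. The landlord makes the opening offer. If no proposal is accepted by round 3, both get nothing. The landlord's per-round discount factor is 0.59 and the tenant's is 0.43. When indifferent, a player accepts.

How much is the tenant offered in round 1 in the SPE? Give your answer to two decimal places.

31.73

Round 3 (the landlord proposes): the tenant will accept anything ≥ 0, so the landlord offers 0 and keeps 180.
Round 2 (the tenant proposes): the landlord can get 180 next round, worth 0.59 × 180 = 106.2 now, so the tenant offers 106.2, keeping 73.8.
Round 1 (the landlord proposes): the tenant can get 73.8 next round, worth 0.43 × 73.8 = 31.734 now. The landlord offers 31.734 and keeps 180 − 31.734 = 148.266.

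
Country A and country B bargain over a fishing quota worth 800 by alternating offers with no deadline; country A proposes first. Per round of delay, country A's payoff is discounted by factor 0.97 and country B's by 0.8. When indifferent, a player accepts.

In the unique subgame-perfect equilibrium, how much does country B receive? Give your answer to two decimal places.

85.71

Let x be country A's share when country A proposes and y be country B's share when country B proposes.
Country B accepts iff offered ≥ 0.8·y, so x = 800 − 0.8y. Symmetrically y = 800 − 0.97x.
Substituting: x = 800 − 0.8(800 − 0.97x), giving x(1 − 0.97·0.8) = 800(1 − 0.8).
So x = 800 × 0.2 / 0.224 ≈ 714.2857, and country B receives 800 − x ≈ 85.7143.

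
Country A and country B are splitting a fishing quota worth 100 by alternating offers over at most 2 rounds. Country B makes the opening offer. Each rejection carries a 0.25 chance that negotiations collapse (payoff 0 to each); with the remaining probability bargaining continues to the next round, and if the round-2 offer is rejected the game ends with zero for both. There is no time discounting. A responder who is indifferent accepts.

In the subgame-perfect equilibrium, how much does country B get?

25

Round 2 (country A proposes): rejection yields 0 for country B; country A offers 0 and keeps 100.
Round 1 (country B proposes): rejecting gives country A an expected 0.75 × 100 = 75. Country B offers 75 and keeps 100 − 75 = 25.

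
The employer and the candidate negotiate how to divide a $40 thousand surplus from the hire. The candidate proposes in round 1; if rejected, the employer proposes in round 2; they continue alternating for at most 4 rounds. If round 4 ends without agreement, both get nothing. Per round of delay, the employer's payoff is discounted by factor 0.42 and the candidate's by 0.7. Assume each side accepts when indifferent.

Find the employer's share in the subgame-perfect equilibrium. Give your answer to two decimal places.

Round 4 (the employer proposes): rejection yields 0 for the candidate; the employer offers 0 and keeps 40.
Round 3 (the candidate proposes): the employer can get 40 next round, worth 0.42 × 40 = 16.8 now; the candidate offers that and keeps 23.2.
Round 2 (the employer proposes): the candidate can get 23.2 next round, worth 0.7 × 23.2 = 16.24 now, so the employer offers 16.24, keeping 23.76.
Round 1 (the candidate proposes): the employer can get 23.76 next round, worth 0.42 × 23.76 = 9.9792 now. The candidate offers 9.9792 and keeps 40 − 9.9792 = 30.0208.

9.98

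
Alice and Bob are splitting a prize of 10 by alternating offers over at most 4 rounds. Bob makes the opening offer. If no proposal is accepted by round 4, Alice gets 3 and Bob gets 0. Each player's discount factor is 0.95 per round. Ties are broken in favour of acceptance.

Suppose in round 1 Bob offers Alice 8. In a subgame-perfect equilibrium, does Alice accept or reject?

Round 4 (Alice proposes): Bob will accept anything ≥ 0, so Alice offers 0 and keeps 10.
Round 3 (Bob proposes): Alice can get 10 next round, worth 0.95 × 10 = 9.5 now; Bob offers that and keeps 0.5.
Round 2 (Alice proposes): Bob can get 0.5 next round, worth 0.95 × 0.5 = 0.475 now, so Alice offers 0.475, keeping 9.525.
So by rejecting in round 1, Alice gets 9.525 next round, worth 0.95 × 9.525 = 9.04875 now.
Offer 8 < 9.04875, so Alice rejects.

Reject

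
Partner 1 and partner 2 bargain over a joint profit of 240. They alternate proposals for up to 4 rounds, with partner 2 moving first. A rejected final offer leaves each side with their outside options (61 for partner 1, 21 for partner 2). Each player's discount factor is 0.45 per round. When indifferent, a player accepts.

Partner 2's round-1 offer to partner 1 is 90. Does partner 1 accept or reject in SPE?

Accept

Round 4 (partner 1 proposes): partner 2 gets 21 if talks fail, so partner 1 offers 21 and keeps 219.
Round 3 (partner 2 proposes): partner 1 can get 219 next round, worth 0.45 × 219 = 98.55 now, so partner 2 offers 98.55, keeping 141.45.
Round 2 (partner 1 proposes): partner 2 can get 141.45 next round, worth 0.45 × 141.45 = 63.6525 now, so partner 1 offers 63.6525, keeping 176.3475.
So by rejecting in round 1, partner 1 gets 176.3475 next round, worth 0.45 × 176.3475 = 79.356375 now.
Offer 90 ≥ 79.356375, so partner 1 accepts.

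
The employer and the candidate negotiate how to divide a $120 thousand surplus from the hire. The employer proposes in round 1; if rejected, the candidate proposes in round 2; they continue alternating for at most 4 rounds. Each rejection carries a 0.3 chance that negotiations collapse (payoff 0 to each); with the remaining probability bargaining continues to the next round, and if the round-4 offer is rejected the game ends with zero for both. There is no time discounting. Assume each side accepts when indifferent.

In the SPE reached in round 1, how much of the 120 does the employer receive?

53.64

Round 4 (the candidate proposes): the employer will accept anything ≥ 0, so the candidate offers 0 and keeps 120.
Round 3 (the employer proposes): rejecting gives the candidate an expected 0.7 × 120 = 84; the employer offers that and keeps 36.
Round 2 (the candidate proposes): rejecting gives the employer an expected 0.7 × 36 = 25.2; the candidate offers that and keeps 94.8.
Round 1 (the employer proposes): rejecting gives the candidate an expected 0.7 × 94.8 = 66.36; the employer offers that and keeps 53.64.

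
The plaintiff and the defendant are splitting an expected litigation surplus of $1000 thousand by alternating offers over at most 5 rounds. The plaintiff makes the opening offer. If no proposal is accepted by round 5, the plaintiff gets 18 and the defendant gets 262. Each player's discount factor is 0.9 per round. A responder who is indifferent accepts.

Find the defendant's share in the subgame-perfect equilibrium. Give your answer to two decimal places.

Round 5 (the plaintiff proposes): the defendant gets 262 if talks fail, so the plaintiff offers 262 and keeps 738.
Round 4 (the defendant proposes): the plaintiff can get 738 next round, worth 0.9 × 738 = 664.2 now, so the defendant offers 664.2, keeping 335.8.
Round 3 (the plaintiff proposes): the defendant can get 335.8 next round, worth 0.9 × 335.8 = 302.22 now. The plaintiff offers 302.22 and keeps 1000 − 302.22 = 697.78.
Round 2 (the defendant proposes): the plaintiff can get 697.78 next round, worth 0.9 × 697.78 = 628.002 now, so the defendant offers 628.002, keeping 371.998.
Round 1 (the plaintiff proposes): the defendant can get 371.998 next round, worth 0.9 × 371.998 = 334.7982 now; the plaintiff offers that and keeps 665.2018.

334.80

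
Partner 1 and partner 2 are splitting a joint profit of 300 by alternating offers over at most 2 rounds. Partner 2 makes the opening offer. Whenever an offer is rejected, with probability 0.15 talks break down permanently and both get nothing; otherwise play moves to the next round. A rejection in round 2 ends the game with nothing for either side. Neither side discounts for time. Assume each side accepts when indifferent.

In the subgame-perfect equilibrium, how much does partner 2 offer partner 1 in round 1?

Round 2 (partner 1 proposes): rejection yields 0 for partner 2; partner 1 offers 0 and keeps 300.
Round 1 (partner 2 proposes): rejecting gives partner 1 an expected 0.85 × 300 = 255. Partner 2 offers 255 and keeps 300 − 255 = 45.

255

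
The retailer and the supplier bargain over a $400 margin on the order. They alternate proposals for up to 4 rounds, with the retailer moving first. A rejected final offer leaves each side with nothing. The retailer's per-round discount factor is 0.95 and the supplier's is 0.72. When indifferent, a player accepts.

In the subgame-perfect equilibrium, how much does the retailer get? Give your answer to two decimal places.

Round 4 (the supplier proposes): the retailer will accept anything ≥ 0, so the supplier offers 0 and keeps 400.
Round 3 (the retailer proposes): the supplier can get 400 next round, worth 0.72 × 400 = 288 now, so the retailer offers 288, keeping 112.
Round 2 (the supplier proposes): the retailer can get 112 next round, worth 0.95 × 112 = 106.4 now. The supplier offers 106.4 and keeps 400 − 106.4 = 293.6.
Round 1 (the retailer proposes): the supplier can get 293.6 next round, worth 0.72 × 293.6 = 211.392 now, so the retailer offers 211.392, keeping 188.608.

188.61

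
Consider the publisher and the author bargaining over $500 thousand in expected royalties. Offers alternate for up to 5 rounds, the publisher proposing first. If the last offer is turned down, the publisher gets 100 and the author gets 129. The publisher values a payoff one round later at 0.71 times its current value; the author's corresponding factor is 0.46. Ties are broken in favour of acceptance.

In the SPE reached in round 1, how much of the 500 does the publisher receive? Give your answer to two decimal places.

397.76

Round 5 (the publisher proposes): the author gets 129 if talks fail, so the publisher offers 129 and keeps 371.
Round 4 (the author proposes): the publisher can get 371 next round, worth 0.71 × 371 = 263.41 now, so the author offers 263.41, keeping 236.59.
Round 3 (the publisher proposes): the author can get 236.59 next round, worth 0.46 × 236.59 = 108.8314 now, so the publisher offers 108.8314, keeping 391.1686.
Round 2 (the author proposes): the publisher can get 391.1686 next round, worth 0.71 × 391.1686 = 277.729706 now, so the author offers 277.729706, keeping 222.270294.
Round 1 (the publisher proposes): the author can get 222.270294 next round, worth 0.46 × 222.270294 = 102.24433524 now, so the publisher offers 102.24433524, keeping 397.75566476.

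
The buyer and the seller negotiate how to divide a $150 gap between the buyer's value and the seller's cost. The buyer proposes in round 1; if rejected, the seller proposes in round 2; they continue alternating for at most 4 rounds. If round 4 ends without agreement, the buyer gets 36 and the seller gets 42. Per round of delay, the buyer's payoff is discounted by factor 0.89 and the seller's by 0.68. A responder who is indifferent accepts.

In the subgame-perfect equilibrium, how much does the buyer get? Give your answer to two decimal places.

Round 4 (the seller proposes): the buyer gets 36 if talks fail, so the seller offers 36 and keeps 114.
Round 3 (the buyer proposes): the seller can get 114 next round, worth 0.68 × 114 = 77.52 now; the buyer offers that and keeps 72.48.
Round 2 (the seller proposes): the buyer can get 72.48 next round, worth 0.89 × 72.48 = 64.5072 now; the seller offers that and keeps 85.4928.
Round 1 (the buyer proposes): the seller can get 85.4928 next round, worth 0.68 × 85.4928 = 58.135104 now; the buyer offers that and keeps 91.864896.

91.86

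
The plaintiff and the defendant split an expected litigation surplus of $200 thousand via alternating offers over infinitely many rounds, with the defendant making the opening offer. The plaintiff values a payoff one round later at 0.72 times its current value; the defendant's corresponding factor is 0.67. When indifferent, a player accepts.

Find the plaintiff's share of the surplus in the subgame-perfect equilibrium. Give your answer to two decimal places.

91.81

When the defendant proposes, the plaintiff accepts any offer worth at least 0.72 times what the plaintiff would get by proposing next round; and vice versa.
This gives x = 200 − 0.72y and y = 200 − 0.67x, where x and y are each side's share when it proposes.
Hence (1 − 0.72·0.67)x = 200(1 − 0.72), i.e. 0.5176·x = 56.
x ≈ 108.1917; the plaintiff's share is 200 − x ≈ 91.8083.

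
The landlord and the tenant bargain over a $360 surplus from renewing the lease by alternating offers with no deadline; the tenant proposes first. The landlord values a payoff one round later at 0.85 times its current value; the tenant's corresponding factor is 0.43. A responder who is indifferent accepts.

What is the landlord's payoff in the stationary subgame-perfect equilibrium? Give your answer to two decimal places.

274.89

In a stationary SPE each proposer offers the other exactly their discounted continuation value.
If the tenant keeps x when proposing and the landlord keeps y when proposing, then x = 360 − 0.85y and y = 360 − 0.43x.
Solving: x = 360(1 − 0.85) / (1 − 0.43·0.85) = 54 / 0.6345 ≈ 85.1064.
The landlord gets 360 − 85.1064 ≈ 274.8936.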